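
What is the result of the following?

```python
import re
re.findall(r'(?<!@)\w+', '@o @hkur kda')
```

['kur', 'kda']

The negative lookahead/lookbehind blocks any match where the forbidden context is present.
Walking the string: at [5:8] → 'kur'; at [9:12] → 'kda'.
No capturing groups, so `findall` returns the 2 full match strings.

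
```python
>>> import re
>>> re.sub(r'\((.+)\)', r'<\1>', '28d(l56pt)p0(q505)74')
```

'28d<l56pt)p0(q505>74'

The replacement refers to a captured group, so each match is rewritten using its own captured text.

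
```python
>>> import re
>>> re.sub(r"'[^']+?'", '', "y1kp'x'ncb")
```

Matches: at [4:7] → "'x'".
Each match is replaced by ''.

'y1kpncb'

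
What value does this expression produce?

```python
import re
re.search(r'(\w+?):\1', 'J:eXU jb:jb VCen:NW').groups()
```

('jb',)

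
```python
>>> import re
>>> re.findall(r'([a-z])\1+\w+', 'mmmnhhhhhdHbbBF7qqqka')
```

The backreference `\1` re-matches whatever the first group consumed, character for character.
Because there's exactly one group, `findall` drops the full match and keeps group 1 from the one hit.

['m']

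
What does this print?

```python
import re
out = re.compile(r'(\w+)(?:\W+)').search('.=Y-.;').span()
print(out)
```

(2, 6)

This matches one or more of a word character (captured); then one or more of a non-word character (non-capturing group).
Unlike `match`, `search` isn't anchored — it looks for the pattern anywhere in the string.
The match spans [2:6] → 'Y-.;'.
Captured: group 1 = 'Y'.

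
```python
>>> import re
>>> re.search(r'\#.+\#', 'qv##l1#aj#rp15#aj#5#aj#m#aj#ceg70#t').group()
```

`re.search` scans for the first position where the pattern succeeds.
The match spans [2:34] → '##l1#aj#rp15#aj#5#aj#m#aj#ceg70#'.

'##l1#aj#rp15#aj#5#aj#m#aj#ceg70#'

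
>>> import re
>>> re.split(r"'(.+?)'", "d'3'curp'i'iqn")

['d', '3', 'curp', 'i', 'iqn']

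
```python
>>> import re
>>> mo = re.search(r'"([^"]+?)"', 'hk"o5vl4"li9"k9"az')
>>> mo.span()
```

(2, 9)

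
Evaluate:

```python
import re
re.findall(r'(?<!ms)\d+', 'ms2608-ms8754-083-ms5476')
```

['608', '754', '083', '476']

The negative lookaround is zero-width — it rules out positions where the adjacent text would match, without consuming anything.
`findall` yields the raw match text (4 of them) because the pattern has no groups.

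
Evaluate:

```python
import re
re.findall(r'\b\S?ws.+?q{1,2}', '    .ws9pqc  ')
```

['ws9pq']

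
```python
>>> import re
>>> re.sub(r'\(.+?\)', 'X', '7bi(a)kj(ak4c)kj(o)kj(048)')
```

A `+?`/`*?`/`{m,n}?` starts at its minimum and grows only as far as needed for what follows to match.
Each match is replaced by 'X'.

'7biXkjXkjXkjX'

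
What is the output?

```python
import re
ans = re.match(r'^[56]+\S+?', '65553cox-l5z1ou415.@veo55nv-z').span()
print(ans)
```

(0, 5)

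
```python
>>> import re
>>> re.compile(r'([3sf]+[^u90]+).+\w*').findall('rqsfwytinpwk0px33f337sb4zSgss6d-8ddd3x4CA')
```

['sfwytinpwk']

The pattern matches one or more of one of [3sf], then one or more of any character except [u90] (captured); then one or more of any character, then zero or more of a word character.
Walking the string: at [2:41] match 'sfwytinpwk0px33f337sb4zSgss6d-8ddd3x4CA', group 1 = 'sfwytinpwk'.
`findall` collects group 1 from the one match (1 total).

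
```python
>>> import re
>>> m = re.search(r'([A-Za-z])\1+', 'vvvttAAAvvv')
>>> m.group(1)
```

'v'

`\1` is not a pattern — it's the concrete string captured by group 1, re-applied verbatim.
Unlike `match`, `search` isn't anchored — it looks for the pattern anywhere in the string.
The match spans [0:3] → 'vvv'.
Captured: group 1 = 'v'.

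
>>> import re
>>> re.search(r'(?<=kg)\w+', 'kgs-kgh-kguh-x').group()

's'

Because the assertion is zero-width, the text it checks is not consumed and won't appear in the result.
The match spans [2:3] → 's'.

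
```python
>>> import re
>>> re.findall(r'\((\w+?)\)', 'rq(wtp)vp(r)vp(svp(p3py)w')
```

['wtp', 'r', 'p3py']

Matches: at [2:7] match '(wtp)', group 1 = 'wtp'; at [9:12] match '(r)', group 1 = 'r'; at [18:24] match '(p3py)', group 1 = 'p3py'.
One capturing group, so `findall` returns just the captured substring from each match — 3 in all.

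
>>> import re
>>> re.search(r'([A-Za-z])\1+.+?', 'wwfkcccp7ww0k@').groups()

('w',)

`\1` is not a pattern — it's the concrete string captured by group 1, re-applied verbatim.
`re.search` scans for the first position where the pattern succeeds.
The match spans [0:3] → 'wwf'.
Captured: group 1 = 'w'.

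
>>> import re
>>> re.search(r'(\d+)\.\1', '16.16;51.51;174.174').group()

The backreference `\1` re-matches whatever the first group consumed, character for character.
Unlike `match`, `search` isn't anchored — it looks for the pattern anywhere in the string.
The match spans [0:5] → '16.16'.
Captured: group 1 = '16'.

'16.16'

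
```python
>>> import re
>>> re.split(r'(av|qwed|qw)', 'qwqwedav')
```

['', 'qw', '', 'qwed', '', 'av', '']

`|` is ordered: at each position the engine commits to the first alternative that works.
Matches to split on: at [0:2] → 'qw'; at [2:6] → 'qwed'; at [6:8] → 'av'.
`re.split` interleaves the captured-group text with the surrounding fragments.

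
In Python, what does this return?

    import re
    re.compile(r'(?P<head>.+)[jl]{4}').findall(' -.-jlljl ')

Pattern: one or more of any character (captured as 'head'); then exactly 4 of one of [jl].
Walking the string: at [0:9] match ' -.-jlljl', group 1 = ' -.-j'.
With a single group, `findall` returns only what that group captured — 1 item.

[' -.-j']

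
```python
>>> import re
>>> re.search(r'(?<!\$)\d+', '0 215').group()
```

'0'

`(?!…)`/`(?<!…)` only lets a position through if the neighbouring text does NOT match; no characters are consumed.
`re.search` scans for the first position where the pattern succeeds.
The match spans [0:1] → '0'.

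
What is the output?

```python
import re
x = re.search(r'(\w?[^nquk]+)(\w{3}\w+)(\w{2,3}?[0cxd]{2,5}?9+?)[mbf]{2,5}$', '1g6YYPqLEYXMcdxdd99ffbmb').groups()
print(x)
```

The pattern matches optionally a word character, then one or more of any character except [nquk] (captured); then exactly 3 of a word character, then one or more of a word character (captured); then 2 to 3 of a word character (lazy), then 2 to 5 of one of [0cxd] (lazy), then one or more of the literal '9' (lazy) (captured); then 2 to 5 of one of [mbf]; then anchored at the end.
Unlike `match`, `search` isn't anchored — it looks for the pattern anywhere in the string.
The match spans [0:24] → '1g6YYPqLEYXMcdxdd99ffbmb'.
Captured: group 1 = '1g6YYP', group 2 = 'qLEYXMc', group 3 = 'dxdd99'.

('1g6YYP', 'qLEYXMc', 'dxdd99')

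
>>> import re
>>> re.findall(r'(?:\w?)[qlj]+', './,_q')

This matches optionally a word character (non-capturing group); then one or more of one of [qlj].
Since nothing is captured, `findall` lists the 1 matched substring directly.

['_q']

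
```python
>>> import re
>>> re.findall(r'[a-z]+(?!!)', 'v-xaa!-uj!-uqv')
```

`(?!…)`/`(?<!…)` only lets a position through if the neighbouring text does NOT match; no characters are consumed.
No capturing groups, so `findall` returns the 4 full match strings.

['v', 'xa', 'u', 'uqv']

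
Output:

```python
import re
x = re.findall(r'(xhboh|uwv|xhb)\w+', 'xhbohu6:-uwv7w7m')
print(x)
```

Alternation isn't longest-match — the leftmost alternative that fits at this position is chosen.
`findall` collects group 1 from each match (2 total).

['xhboh', 'uwv']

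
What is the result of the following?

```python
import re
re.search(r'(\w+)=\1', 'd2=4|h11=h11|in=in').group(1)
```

The match spans [5:12] → 'h11=h11'.
Captured: group 1 = 'h11'.

'h11'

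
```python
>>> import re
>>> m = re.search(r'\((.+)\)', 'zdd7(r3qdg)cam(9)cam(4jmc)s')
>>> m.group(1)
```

'r3qdg)cam(9)cam(4jmc'

`re.search` scans for the first position where the pattern succeeds.
The match spans [4:26] → '(r3qdg)cam(9)cam(4jmc)'.
Captured: group 1 = 'r3qdg)cam(9)cam(4jmc'.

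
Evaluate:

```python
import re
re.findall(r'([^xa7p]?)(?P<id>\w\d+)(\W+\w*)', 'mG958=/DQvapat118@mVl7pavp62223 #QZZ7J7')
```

The pattern matches optionally any character except [xa7p] (captured); then a word character, then one or more of a digit (captured as 'id'); then one or more of a non-word character, then zero or more of a word character (captured).
With 3 capturing groups, `findall` returns a 3-tuple per match.

[('m', 'G958', '=/DQvapat118'), ('v', 'p62223', ' #QZZ7J7')]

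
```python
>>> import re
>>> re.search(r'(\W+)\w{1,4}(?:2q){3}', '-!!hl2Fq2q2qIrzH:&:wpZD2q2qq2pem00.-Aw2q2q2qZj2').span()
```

This matches one or more of a non-word character (captured); then 1 to 4 of a word character, then the literal '2q' repeated 3 times.
`search` walks the string left to right and returns the first match it finds.
The match spans [34:44] → '.-Aw2q2q2q'.
Captured: group 1 = '.-'.

(34, 44)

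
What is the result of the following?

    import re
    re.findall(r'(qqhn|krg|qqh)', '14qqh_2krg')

['qqh', 'krg']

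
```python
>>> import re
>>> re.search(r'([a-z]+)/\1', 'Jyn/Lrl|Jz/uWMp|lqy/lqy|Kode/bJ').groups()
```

The match spans [16:23] → 'lqy/lqy'.
Captured: group 1 = 'lqy'.

('lqy',)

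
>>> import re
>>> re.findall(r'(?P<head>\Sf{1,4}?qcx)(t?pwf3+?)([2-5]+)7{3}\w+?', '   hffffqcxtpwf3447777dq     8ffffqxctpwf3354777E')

This matches a non-whitespace character, then 1 to 4 of the literal 'f' (lazy), then the literal 'qcx' (captured as 'head'); then optionally a literal 't', then the literal 'pwf', then one or more of the literal '3' (lazy) (captured); then one or more of a character in [2-5] (captured); then exactly 3 of the literal '7', then one or more of a word character (lazy).
Matches: at [3:22] match 'hffffqcxtpwf3447777', groups = ('hffffqcx', 'tpwf3', '44').
With 3 capturing groups, `findall` returns a 3-tuple per match.

[('hffffqcx', 'tpwf3', '44')]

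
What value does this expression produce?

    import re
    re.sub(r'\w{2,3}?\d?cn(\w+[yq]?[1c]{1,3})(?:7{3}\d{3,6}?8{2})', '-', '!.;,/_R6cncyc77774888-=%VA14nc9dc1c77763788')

Pattern: 2 to 3 of a word character (lazy), then optionally a digit, then the literal 'cn'; then one or more of a word character, then optionally one of [yq], then 1 to 3 of one of [1c] (captured); then exactly 3 of the literal '7', then 3 to 6 of a digit (lazy), then exactly 2 of the literal '8' (non-capturing group).
Matches: at [5:21] → '_R6cncyc77774888'.
Every occurrence is swapped for '-'.

'!.;,/--=%VA14nc9dc1c77763788'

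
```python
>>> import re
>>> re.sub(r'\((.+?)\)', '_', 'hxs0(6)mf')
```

'hxs0_mf'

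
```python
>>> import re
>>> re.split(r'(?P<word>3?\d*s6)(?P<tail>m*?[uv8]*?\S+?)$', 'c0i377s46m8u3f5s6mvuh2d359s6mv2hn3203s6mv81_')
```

['c0i377s46m8u3f', '5s6', 'mvuh2d359s6mv2hn3203s6mv81_', '']

The pattern matches optionally a literal '3', then zero or more of a digit, then the literal 's6' (captured as 'word'); then zero or more of the literal 'm' (lazy), then zero or more of one of [uv8] (lazy), then one or more of a non-whitespace character (lazy) (captured as 'tail'); then anchored at the end.
Because the pattern has a capturing group, `split` also inserts each captured text between the pieces.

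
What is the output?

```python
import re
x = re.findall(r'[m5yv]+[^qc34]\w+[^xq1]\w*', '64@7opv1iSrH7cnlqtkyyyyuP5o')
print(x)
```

['v1iSrH7cnlqtkyyyyuP5o']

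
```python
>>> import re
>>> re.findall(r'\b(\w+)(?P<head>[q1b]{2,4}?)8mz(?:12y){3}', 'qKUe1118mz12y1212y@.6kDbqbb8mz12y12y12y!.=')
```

With 2 capturing groups, `findall` returns a 2-tuple per match.

[('6kDbq', 'bb')]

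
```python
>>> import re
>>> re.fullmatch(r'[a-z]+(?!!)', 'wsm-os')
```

None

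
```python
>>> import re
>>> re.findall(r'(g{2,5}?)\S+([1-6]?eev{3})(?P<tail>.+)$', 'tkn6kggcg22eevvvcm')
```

Pattern: 2 to 5 of a literal 'g' (lazy) (captured); then one or more of a non-whitespace character; then optionally a character in [1-6], then the literal 'ee', then exactly 3 of the literal 'v' (captured); then one or more of any character (captured as 'tail'); then anchored at the end.
Matches: at [5:18] match 'ggcg22eevvvcm', groups = ('gg', 'eevvv', 'cm').
`findall` packs the 3 group values into a tuple for every match.

[('gg', 'eevvv', 'cm')]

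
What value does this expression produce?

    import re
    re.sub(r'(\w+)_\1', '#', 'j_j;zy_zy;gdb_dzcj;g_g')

'#;#;gdb_dzcj;#'

A backreference is literal: `\1` must see the identical characters the first group matched.
Matches: at [0:3] → 'j_j'; at [4:9] → 'zy_zy'; at [19:22] → 'g_g'.
Every occurrence is swapped for '#'.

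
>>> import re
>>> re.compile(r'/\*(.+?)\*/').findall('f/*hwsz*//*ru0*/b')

['hwsz', 'ru0']

Matches: at [1:9] match '/*hwsz*/', group 1 = 'hwsz'; at [9:16] match '/*ru0*/', group 1 = 'ru0'.
With a single group, `findall` returns only what that group captured — 2 items.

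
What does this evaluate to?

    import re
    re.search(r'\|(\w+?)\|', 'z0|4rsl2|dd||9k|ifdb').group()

`re.search` scans for the first position where the pattern succeeds.
The match spans [2:9] → '|4rsl2|'.
Captured: group 1 = '4rsl2'.

'|4rsl2|'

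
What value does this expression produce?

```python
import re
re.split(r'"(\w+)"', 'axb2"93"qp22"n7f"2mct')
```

['axb2', '93', 'qp22', 'n7f', '2mct']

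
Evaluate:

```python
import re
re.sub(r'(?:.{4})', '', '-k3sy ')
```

Pattern: exactly 4 of any character (non-capturing group).
Each match is replaced by ''.

'y '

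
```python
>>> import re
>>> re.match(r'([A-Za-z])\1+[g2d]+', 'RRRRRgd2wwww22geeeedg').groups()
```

('R',)

A backreference is literal: `\1` must see the identical characters the first group matched.
`re.match` only tries the pattern at the start of the string.
The match spans [0:8] → 'RRRRRgd2'.
Captured: group 1 = 'R'.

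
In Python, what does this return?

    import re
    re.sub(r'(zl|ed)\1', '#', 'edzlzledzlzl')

After group 1 captures some text, `\1` only succeeds where that same text appears again.
Matches: at [2:6] → 'zlzl'; at [8:12] → 'zlzl'.
`sub` substitutes '#' at each match site.

'ed#ed#'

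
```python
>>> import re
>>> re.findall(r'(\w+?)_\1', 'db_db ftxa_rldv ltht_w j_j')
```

After group 1 captures some text, `\1` only succeeds where that same text appears again.
Because there's exactly one group, `findall` drops the full match and keeps group 1 from each hit.

['db', 'j']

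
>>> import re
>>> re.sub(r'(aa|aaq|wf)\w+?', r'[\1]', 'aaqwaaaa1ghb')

'[aa]w[aa]a1ghb'

`|` is ordered: at each position the engine commits to the first alternative that works.
Each match is replaced using the text its own group 1 captured.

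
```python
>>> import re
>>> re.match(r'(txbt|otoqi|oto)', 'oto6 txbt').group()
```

'oto'

`re.match` only tries the pattern at the start of the string.
The match spans [0:3] → 'oto'.
Captured: group 1 = 'oto'.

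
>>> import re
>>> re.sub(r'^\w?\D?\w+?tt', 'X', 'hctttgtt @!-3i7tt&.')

'Xgtt @!-3i7tt&.'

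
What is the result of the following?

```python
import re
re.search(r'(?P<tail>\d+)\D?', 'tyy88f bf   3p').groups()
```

Pattern: one or more of a digit (captured as 'tail'); then optionally a non-digit.
`re.search` tries every starting position until one works.
The match spans [3:6] → '88f'.
Captured: group 1 = '88'.

('88',)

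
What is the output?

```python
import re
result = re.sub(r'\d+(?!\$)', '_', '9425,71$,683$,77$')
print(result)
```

_,_1$,_3$,_7$

Because the assertion is negative and zero-width, positions next to the forbidden text are skipped.
`sub` substitutes '_' at each match site.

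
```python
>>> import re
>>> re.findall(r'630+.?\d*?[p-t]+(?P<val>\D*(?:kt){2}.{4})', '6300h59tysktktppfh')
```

['ysktktppfh']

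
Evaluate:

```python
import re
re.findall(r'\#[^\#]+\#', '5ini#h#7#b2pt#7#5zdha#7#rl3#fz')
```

['#h#', '#b2pt#', '#5zdha#', '#rl3#']

Scanning left to right: at [4:7] → '#h#'; at [8:14] → '#b2pt#'; at [15:22] → '#5zdha#'; at [23:28] → '#rl3#'.
With no groups in the pattern, `findall` gives back each whole match — 4 here.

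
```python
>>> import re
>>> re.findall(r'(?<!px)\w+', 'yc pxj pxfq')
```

Because the assertion is negative and zero-width, positions next to the forbidden text are skipped.
Matches: at [0:2] → 'yc'; at [3:6] → 'pxj'; at [7:11] → 'pxfq'.
No capturing groups, so `findall` returns the 3 full match strings.

['yc', 'pxj', 'pxfq']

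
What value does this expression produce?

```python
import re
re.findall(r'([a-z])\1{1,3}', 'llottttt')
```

['l', 't']

`\1` is not a pattern — it's the concrete string captured by group 1, re-applied verbatim.
With a single group, `findall` returns only what that group captured — 2 items.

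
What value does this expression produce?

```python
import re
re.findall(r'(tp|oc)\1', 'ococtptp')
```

`\1` has to match the exact text group 1 already captured.
Scanning left to right: at [0:4] match 'ococ', group 1 = 'oc'; at [4:8] match 'tptp', group 1 = 'tp'.
One capturing group, so `findall` returns just the captured substring from each match — 2 in all.

['oc', 'tp']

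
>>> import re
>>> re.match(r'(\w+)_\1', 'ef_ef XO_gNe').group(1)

'ef'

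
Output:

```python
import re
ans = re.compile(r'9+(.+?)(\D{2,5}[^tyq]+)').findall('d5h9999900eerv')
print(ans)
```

Pattern: one or more of a literal '9'; then one or more of any character (lazy) (captured); then 2 to 5 of a non-digit, then one or more of any character except [tyq] (captured).
The `?` after the quantifier makes it lazy — it takes as little as possible before letting the rest of the pattern try.
Scanning left to right: at [3:14] match '9999900eerv', groups = ('00', 'eerv').
With 2 capturing groups, `findall` returns a 2-tuple per match.

[('00', 'eerv')]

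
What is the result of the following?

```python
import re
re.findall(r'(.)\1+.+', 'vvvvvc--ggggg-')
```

After group 1 captures some text, `\1` only succeeds where that same text appears again.
Scanning left to right: at [0:14] match 'vvvvvc--ggggg-', group 1 = 'v'.
Because there's exactly one group, `findall` drops the full match and keeps group 1 from the one hit.

['v']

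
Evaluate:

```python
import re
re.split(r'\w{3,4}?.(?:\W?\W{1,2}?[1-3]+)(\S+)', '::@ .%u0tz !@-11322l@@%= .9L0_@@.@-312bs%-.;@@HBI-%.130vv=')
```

['::@ .%', 'l@@%=', ' .9L0_@@.@-312bs%-.;@@', '0vv=', '']

Pattern: 3 to 4 of a word character (lazy), then any character; then optionally a non-word character, then 1 to 2 of a non-word character (lazy), then one or more of a character in [1-3] (non-capturing group); then one or more of a non-whitespace character (captured).
Matches to split on: at [6:24] → 'u0tz !@-11322l@@%='; at [46:58] → 'HBI-%.130vv='.
With a capturing group present, the delimiter's captured portion is kept in the result list.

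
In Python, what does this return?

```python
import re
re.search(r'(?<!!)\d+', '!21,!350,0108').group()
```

The negative lookaround is zero-width — it rules out positions where the adjacent text would match, without consuming anything.
`search` walks the string left to right and returns the first match it finds.
The match spans [2:3] → '1'.

'1'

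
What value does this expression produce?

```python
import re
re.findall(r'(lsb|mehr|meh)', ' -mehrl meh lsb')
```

['mehr', 'meh', 'lsb']

Branches in `(...|...)` are attempted left-to-right; the first branch that allows the whole pattern to succeed is taken.
Walking the string: at [2:6] match 'mehr', group 1 = 'mehr'; at [8:11] match 'meh', group 1 = 'meh'; at [12:15] match 'lsb', group 1 = 'lsb'.
`findall` collects group 1 from each match (3 total).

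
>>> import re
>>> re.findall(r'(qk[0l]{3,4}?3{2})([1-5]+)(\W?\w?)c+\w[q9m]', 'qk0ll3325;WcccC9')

[('qk0ll33', '25', ';W')]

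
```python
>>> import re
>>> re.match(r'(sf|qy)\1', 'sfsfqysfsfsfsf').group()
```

'sfsf'

A backreference is literal: `\1` must see the identical characters the first group matched.
With `match`, the pattern is implicitly anchored at the beginning.
The match spans [0:4] → 'sfsf'.
Captured: group 1 = 'sf'.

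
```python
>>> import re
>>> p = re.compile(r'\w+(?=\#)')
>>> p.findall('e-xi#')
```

['xi']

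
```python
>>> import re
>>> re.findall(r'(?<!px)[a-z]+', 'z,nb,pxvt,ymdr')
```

The negative lookaround is zero-width — it rules out positions where the adjacent text would match, without consuming anything.
Matches: at [0:1] → 'z'; at [2:4] → 'nb'; at [5:9] → 'pxvt'; at [10:14] → 'ymdr'.
With no groups in the pattern, `findall` gives back each whole match — 4 here.

['z', 'nb', 'pxvt', 'ymdr']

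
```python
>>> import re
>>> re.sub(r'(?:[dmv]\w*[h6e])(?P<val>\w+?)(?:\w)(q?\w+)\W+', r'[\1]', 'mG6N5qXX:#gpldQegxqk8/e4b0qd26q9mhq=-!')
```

'[N]gpl[g]e4b0q[q]'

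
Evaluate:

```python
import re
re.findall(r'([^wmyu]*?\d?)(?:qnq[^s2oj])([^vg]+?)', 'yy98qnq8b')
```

The pattern matches zero or more of any character except [wmyu] (lazy), then optionally a digit (captured); then the literal 'qnq', then any character except [s2oj] (non-capturing group); then one or more of any character except [vg] (lazy) (captured).
With 2 capturing groups, `findall` returns a 2-tuple per match.

[('98', 'b')]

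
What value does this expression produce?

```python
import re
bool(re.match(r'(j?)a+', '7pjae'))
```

The pattern matches optionally a literal 'j' (captured); then one or more of a literal 'a'.
With `match`, the pattern is implicitly anchored at the beginning.
Here position 0 doesn't satisfy it, so the call returns None, and `bool(None)` is False.

False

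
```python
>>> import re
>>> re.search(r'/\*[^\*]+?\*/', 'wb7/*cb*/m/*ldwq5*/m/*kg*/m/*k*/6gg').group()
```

'/*cb*/'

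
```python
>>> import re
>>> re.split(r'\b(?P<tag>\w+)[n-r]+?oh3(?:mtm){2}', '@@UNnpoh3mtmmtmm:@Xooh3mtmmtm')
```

['@@', 'UNn', 'm:@', 'X', '']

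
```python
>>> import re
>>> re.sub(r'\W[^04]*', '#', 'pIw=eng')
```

'pIw#'

This matches a non-word character; then zero or more of any character except [04].
Matches: at [3:7] → '=eng'.
`sub` substitutes '#' at each match site.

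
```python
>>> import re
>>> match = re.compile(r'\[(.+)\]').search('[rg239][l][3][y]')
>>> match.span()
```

Unlike `match`, `search` isn't anchored — it looks for the pattern anywhere in the string.
The match spans [0:16] → '[rg239][l][3][y]'.
Captured: group 1 = 'rg239][l][3][y'.

(0, 16)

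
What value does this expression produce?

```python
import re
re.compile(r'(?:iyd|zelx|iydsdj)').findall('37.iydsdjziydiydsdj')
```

['iyd', 'iyd', 'iyd']

Alternation isn't longest-match — the leftmost alternative that fits at this position is chosen.
Walking the string: at [3:6] → 'iyd'; at [10:13] → 'iyd'; at [13:16] → 'iyd'.
With no groups in the pattern, `findall` gives back each whole match — 3 here.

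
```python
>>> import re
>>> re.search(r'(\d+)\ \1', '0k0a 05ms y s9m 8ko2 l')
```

`\1` has to match the exact text group 1 already captured.
`search` walks the string left to right and returns the first match it finds.
Here nothing in the string fits, so the call returns None.

None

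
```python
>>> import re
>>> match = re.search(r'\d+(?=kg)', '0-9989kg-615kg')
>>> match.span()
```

The positive lookaround only admits positions where the adjacent text matches; those characters stay outside the span.
The match spans [2:6] → '9989'.

(2, 6)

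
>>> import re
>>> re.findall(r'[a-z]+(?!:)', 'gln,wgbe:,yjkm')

['gln', 'wgb', 'yjkm']

Because the assertion is negative and zero-width, positions next to the forbidden text are skipped.
Since nothing is captured, `findall` lists the 3 matched substrings directly.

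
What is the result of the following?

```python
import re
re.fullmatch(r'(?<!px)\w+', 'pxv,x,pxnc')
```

None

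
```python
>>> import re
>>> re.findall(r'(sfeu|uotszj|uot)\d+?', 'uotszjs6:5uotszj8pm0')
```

['uotszj']

One capturing group, so `findall` returns just the captured substring from the one match — 1 in all.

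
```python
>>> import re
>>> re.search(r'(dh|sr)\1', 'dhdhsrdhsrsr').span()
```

After group 1 captures some text, `\1` only succeeds where that same text appears again.
Unlike `match`, `search` isn't anchored — it looks for the pattern anywhere in the string.
The match spans [0:4] → 'dhdh'.
Captured: group 1 = 'dh'.

(0, 4)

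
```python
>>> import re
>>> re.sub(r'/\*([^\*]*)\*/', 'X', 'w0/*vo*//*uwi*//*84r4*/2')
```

'w0XXX2'

Each match is replaced by 'X'.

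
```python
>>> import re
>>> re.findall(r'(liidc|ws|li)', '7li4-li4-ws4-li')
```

Matches: at [1:3] match 'li', group 1 = 'li'; at [5:7] match 'li', group 1 = 'li'; at [9:11] match 'ws', group 1 = 'ws'; at [13:15] match 'li', group 1 = 'li'.
One capturing group, so `findall` returns just the captured substring from each match — 4 in all.

['li', 'li', 'ws', 'li']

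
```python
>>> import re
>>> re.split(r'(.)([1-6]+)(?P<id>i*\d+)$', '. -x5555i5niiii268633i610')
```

This matches any character (captured); then one or more of a character in [1-6] (captured); then zero or more of the literal 'i', then one or more of a digit (captured as 'id'); then anchored at the end.
Matches to split on: at [17:25] → '8633i610'.
`re.split` interleaves the captured-group text with the surrounding fragments.

['. -x5555i5niiii26', '8', '633', 'i610', '']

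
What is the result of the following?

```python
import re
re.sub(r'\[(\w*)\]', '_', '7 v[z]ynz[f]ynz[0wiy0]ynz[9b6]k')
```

'7 v_ynz_ynz_ynz_k'

Each match is replaced by '_'.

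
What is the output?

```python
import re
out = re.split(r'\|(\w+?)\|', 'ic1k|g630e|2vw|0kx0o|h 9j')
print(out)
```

Matches to split on: at [4:11] → '|g630e|'; at [14:21] → '|0kx0o|'.
The group in the pattern means `split` returns the separators' captures alongside the pieces.

['ic1k', 'g630e', '2vw', '0kx0o', 'h 9j']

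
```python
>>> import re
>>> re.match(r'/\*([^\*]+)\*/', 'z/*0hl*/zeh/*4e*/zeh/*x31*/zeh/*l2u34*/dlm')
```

None

`match` is anchored at position 0; if the pattern doesn't fit there, it returns None.
Here position 0 doesn't satisfy it, so the call returns None.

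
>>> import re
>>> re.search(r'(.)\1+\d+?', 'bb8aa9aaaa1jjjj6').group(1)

'b'

The match spans [0:3] → 'bb8'.
Captured: group 1 = 'b'.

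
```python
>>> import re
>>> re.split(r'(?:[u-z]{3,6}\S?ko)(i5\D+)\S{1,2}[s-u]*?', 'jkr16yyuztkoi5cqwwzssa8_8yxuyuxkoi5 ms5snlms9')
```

With a capturing group present, the delimiter's captured portion is kept in the result list.

['jkr16', 'i5cqwwzssa', '8', 'i5 ms', 'nlms9']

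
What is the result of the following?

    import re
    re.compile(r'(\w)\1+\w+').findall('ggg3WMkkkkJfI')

['g']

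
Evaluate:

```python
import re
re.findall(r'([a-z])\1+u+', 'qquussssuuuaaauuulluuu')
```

The backreference `\1` re-matches whatever the first group consumed, character for character.
Matches: at [0:4] match 'qquu', group 1 = 'q'; at [4:11] match 'ssssuuu', group 1 = 's'; at [11:17] match 'aaauuu', group 1 = 'a'; at [17:22] match 'lluuu', group 1 = 'l'.
With a single group, `findall` returns only what that group captured — 4 items.

['q', 's', 'a', 'l']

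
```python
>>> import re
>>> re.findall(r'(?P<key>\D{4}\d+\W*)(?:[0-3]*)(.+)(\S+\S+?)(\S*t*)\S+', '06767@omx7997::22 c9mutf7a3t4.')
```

With 4 capturing groups, `findall` returns a 4-tuple per match.

[('@omx7997::', ' c9mutf7a3', 't4', '')]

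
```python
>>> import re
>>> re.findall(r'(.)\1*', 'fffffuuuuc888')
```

['f', 'u', 'c', '8']

`\1` is not a pattern — it's the concrete string captured by group 1, re-applied verbatim.
`findall` collects group 1 from each match (4 total).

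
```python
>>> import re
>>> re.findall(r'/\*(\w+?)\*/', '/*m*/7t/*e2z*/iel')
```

With a single group, `findall` returns only what that group captured — 2 items.

['m', 'e2z']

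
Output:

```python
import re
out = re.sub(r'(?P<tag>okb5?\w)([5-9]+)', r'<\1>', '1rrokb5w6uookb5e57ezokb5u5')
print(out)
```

Pattern: the literal 'okb', then optionally the literal '5', then a word character (captured as 'tag'); then one or more of a character in [5-9] (captured).
Matches: at [3:9] → 'okb5w6'; at [11:18] → 'okb5e57'; at [20:26] → 'okb5u5'.
The replacement refers to a captured group, so each match is rewritten using its own captured text.

1rr<okb5w>uo<okb5e>ez<okb5u>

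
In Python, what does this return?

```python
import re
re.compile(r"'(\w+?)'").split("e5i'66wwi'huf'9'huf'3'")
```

Matches to split on: at [3:10] → "'66wwi'"; at [13:16] → "'9'"; at [19:22] → "'3'".
With a capturing group present, the delimiter's captured portion is kept in the result list.

['e5i', '66wwi', 'huf', '9', 'huf', '3', '']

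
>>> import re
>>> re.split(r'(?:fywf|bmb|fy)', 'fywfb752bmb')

['', 'b752', '']

Alternation tries branches left to right and keeps the first one that lets the overall match succeed at that position.
Matches to split on: at [0:4] → 'fywf'; at [8:11] → 'bmb'.
Each match becomes a cut point; 3 segments remain.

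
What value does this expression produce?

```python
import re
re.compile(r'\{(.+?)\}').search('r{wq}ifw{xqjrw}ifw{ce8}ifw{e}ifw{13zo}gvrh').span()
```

The match spans [1:5] → '{wq}'.

(1, 5)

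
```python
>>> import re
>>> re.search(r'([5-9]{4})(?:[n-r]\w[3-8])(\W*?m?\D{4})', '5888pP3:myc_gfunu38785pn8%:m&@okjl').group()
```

The `?` after the quantifier makes it lazy — it takes as little as possible before letting the rest of the pattern try.
The match spans [0:11] → '5888pP3:myc'.

'5888pP3:myc'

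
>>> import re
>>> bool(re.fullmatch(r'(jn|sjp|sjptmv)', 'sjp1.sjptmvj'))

`re.fullmatch` is like wrapping the pattern in `^…$` (in single-line mode).
Here the string isn't matched end-to-end, so the call returns None, and `bool(None)` is False.

False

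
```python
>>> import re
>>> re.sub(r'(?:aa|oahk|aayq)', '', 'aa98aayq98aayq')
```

'98yq98yq'

Branches in `(...|...)` are attempted left-to-right; the first branch that allows the whole pattern to succeed is taken.
Matches: at [0:2] → 'aa'; at [4:6] → 'aa'; at [10:12] → 'aa'.
Every occurrence is swapped for ''.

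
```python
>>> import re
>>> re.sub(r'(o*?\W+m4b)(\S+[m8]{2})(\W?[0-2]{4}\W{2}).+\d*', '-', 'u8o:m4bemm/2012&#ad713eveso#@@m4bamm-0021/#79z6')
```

The pattern matches zero or more of a literal 'o' (lazy), then one or more of a non-word character, then the literal 'm4b' (captured); then one or more of a non-whitespace character, then exactly 2 of one of [m8] (captured); then optionally a non-word character, then exactly 4 of a character in [0-2], then exactly 2 of a non-word character (captured); then one or more of any character, then zero or more of a digit.
Matches: at [2:47] → 'o:m4bemm/2012&#ad713eveso#@@m4bamm-0021/#79z6'.
Every occurrence is swapped for '-'.

'u8-'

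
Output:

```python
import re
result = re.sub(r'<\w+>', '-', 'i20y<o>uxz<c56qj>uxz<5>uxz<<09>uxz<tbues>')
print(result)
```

i20y-uxz-uxz-uxz<-uxz-

Matches: at [4:7] → '<o>'; at [10:17] → '<c56qj>'; at [20:23] → '<5>'; at [27:31] → '<09>'; at [34:41] → '<tbues>'.
Each match is replaced by '-'.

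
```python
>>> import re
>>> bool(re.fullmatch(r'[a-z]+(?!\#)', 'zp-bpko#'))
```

False

The negative lookaround is zero-width — it rules out positions where the adjacent text would match, without consuming anything.
`fullmatch` succeeds only if the pattern covers the string from start to end.
Here the pattern can't cover the whole string, so the call returns None, and `bool(None)` is False.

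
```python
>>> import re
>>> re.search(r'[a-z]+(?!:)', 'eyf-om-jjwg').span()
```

(0, 3)

The negative lookahead/lookbehind blocks any match where the forbidden context is present.
The match spans [0:3] → 'eyf'.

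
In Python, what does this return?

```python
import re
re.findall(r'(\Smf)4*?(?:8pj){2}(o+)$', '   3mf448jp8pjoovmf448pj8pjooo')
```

[('vmf', 'ooo')]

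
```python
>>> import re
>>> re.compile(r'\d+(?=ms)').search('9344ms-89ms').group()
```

'9344'

The `(?=…)`/`(?<=…)` assertion just peeks at neighbouring text; it doesn't advance the match position.
The match spans [0:4] → '9344'.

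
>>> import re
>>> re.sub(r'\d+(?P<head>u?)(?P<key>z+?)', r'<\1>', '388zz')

'<>z'

Pattern: one or more of a digit; then optionally a literal 'u' (captured as 'head'); then one or more of a literal 'z' (lazy) (captured as 'key').
Matches: at [0:4] → '388z'.
Each match is replaced using the text its own group 1 captured.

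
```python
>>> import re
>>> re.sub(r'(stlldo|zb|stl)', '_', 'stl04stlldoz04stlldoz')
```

'_04_z04_z'

Branches in `(...|...)` are attempted left-to-right; the first branch that allows the whole pattern to succeed is taken.
`sub` substitutes '_' at each match site.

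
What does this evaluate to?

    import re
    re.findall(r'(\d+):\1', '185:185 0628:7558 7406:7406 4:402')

['185', '7406', '4']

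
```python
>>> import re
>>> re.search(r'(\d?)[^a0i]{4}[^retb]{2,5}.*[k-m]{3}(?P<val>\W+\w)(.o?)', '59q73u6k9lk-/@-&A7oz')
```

None

Pattern: optionally a digit (captured); then exactly 4 of any character except [a0i], then 2 to 5 of any character except [retb]; then zero or more of any character, then exactly 3 of a character in [k-m]; then one or more of a non-word character, then a word character (captured as 'val'); then any character, then optionally the literal 'o' (captured).
`search` walks the string left to right and returns the first match it finds.
Here the pattern never matches, so the call returns None.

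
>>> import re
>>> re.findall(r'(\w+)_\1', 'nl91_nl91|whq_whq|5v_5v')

['nl91', 'whq', '5v']

`\1` has to match the exact text group 1 already captured.
Scanning left to right: at [0:9] match 'nl91_nl91', group 1 = 'nl91'; at [10:17] match 'whq_whq', group 1 = 'whq'; at [18:23] match '5v_5v', group 1 = '5v'.
With a single group, `findall` returns only what that group captured — 3 items.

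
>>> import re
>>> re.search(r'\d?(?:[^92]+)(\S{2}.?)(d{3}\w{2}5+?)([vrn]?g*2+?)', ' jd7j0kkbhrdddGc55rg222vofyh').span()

(0, 21)

This matches optionally a digit; then one or more of any character except [92] (non-capturing group); then exactly 2 of a non-whitespace character, then optionally any character (captured); then exactly 3 of the literal 'd', then exactly 2 of a word character, then one or more of a literal '5' (lazy) (captured); then optionally one of [vrn], then zero or more of the literal 'g', then one or more of the literal '2' (lazy) (captured).
With the lazy modifier that quantifier settles for the fewest repetitions that let the rest of the pattern succeed (the atoms after it are unaffected and can still be greedy).
`search` walks the string left to right and returns the first match it finds.
The match spans [0:21] → ' jd7j0kkbhrdddGc55rg2'.
Captured: group 1 = 'hr', group 2 = 'dddGc55', group 3 = 'rg2'.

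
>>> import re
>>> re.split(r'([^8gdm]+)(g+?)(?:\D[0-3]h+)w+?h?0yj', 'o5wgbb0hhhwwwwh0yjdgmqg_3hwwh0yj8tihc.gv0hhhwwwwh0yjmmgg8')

Pattern: one or more of any character except [8gdm] (captured); then one or more of a literal 'g' (lazy) (captured); then a non-digit, then a character in [0-3], then one or more of the literal 'h' (non-capturing group); then one or more of a literal 'w' (lazy), then optionally a literal 'h', then the literal '0yj'.
Matches to split on: at [21:32] → 'qg_3hwwh0yj'; at [33:52] → 'tihc.gv0hhhwwwwh0yj'.
With a capturing group present, the delimiter's captured portion is kept in the result list.

['o5wgbb0hhhwwwwh0yjdgm', 'q', 'g', '8', 'tihc.', 'g', 'mmgg8']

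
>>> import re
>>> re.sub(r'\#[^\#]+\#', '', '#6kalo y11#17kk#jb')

'17kk#jb'

Every occurrence is swapped for ''.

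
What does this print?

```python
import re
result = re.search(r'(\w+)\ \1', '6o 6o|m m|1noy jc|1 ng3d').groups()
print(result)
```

('6o',)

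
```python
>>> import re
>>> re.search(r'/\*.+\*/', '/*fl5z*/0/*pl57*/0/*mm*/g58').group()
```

'/*fl5z*/0/*pl57*/0/*mm*/'

`re.search` scans for the first position where the pattern succeeds.
The match spans [0:24] → '/*fl5z*/0/*pl57*/0/*mm*/'.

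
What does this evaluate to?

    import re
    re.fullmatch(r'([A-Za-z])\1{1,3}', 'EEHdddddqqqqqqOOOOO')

`re.fullmatch` is like wrapping the pattern in `^…$` (in single-line mode).
Here the string isn't matched end-to-end, so the call returns None.

None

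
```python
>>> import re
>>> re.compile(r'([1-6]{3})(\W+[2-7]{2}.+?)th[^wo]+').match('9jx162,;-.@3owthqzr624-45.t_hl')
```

None

Pattern: exactly 3 of a character in [1-6] (captured); then one or more of a non-word character, then exactly 2 of a character in [2-7], then one or more of any character (lazy) (captured); then the literal 'th', then one or more of any character except [wo].
With `match`, the pattern is implicitly anchored at the beginning.
Here the string doesn't start with a match, so the call returns None.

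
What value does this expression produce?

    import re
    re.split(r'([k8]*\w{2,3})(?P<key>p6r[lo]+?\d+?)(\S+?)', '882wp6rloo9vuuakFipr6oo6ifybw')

['', '882w', 'p6rloo9', 'v', 'uuakFipr6oo6ifybw']

Pattern: zero or more of one of [k8], then 2 to 3 of a word character (captured); then the literal 'p6r', then one or more of one of [lo] (lazy), then one or more of a digit (lazy) (captured as 'key'); then one or more of a non-whitespace character (lazy) (captured).
Matches to split on: at [0:12] → '882wp6rloo9v'.
`re.split` interleaves the captured-group text with the surrounding fragments.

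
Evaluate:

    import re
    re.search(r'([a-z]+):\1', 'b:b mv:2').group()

'b:b'

After group 1 captures some text, `\1` only succeeds where that same text appears again.
The match spans [0:3] → 'b:b'.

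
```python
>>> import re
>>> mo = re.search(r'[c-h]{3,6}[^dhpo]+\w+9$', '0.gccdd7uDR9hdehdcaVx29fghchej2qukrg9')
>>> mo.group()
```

The pattern matches 3 to 6 of a character in [c-h], then one or more of any character except [dhpo]; then one or more of a word character, then the literal '9'; then anchored at the end.
The match spans [2:37] → 'gccdd7uDR9hdehdcaVx29fghchej2qukrg9'.

'gccdd7uDR9hdehdcaVx29fghchej2qukrg9'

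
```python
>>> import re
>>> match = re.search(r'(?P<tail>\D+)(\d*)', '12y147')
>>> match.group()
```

The pattern matches one or more of a non-digit (captured as 'tail'); then zero or more of a digit (captured).
`search` walks the string left to right and returns the first match it finds.
The match spans [2:6] → 'y147'.
Captured: group 1 = 'y', group 2 = '147'.

'y147'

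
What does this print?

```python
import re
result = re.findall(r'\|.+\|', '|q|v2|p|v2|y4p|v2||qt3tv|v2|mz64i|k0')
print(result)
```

['|q|v2|p|v2|y4p|v2||qt3tv|v2|mz64i|']

Scanning left to right: at [0:34] → '|q|v2|p|v2|y4p|v2||qt3tv|v2|mz64i|'.
`findall` yields the raw match text (1 of them) because the pattern has no groups.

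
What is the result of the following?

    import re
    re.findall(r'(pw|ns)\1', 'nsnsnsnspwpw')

['ns', 'ns', 'pw']

After group 1 captures some text, `\1` only succeeds where that same text appears again.
Walking the string: at [0:4] match 'nsns', group 1 = 'ns'; at [4:8] match 'nsns', group 1 = 'ns'; at [8:12] match 'pwpw', group 1 = 'pw'.
One capturing group, so `findall` returns just the captured substring from each match — 3 in all.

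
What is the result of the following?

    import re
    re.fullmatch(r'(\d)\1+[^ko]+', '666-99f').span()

(0, 7)

`fullmatch` succeeds only if the pattern covers the string from start to end.
The match spans [0:7] → '666-99f'.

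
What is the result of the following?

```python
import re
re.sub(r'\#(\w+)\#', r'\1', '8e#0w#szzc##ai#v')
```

'8e0wszzc#aiv'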